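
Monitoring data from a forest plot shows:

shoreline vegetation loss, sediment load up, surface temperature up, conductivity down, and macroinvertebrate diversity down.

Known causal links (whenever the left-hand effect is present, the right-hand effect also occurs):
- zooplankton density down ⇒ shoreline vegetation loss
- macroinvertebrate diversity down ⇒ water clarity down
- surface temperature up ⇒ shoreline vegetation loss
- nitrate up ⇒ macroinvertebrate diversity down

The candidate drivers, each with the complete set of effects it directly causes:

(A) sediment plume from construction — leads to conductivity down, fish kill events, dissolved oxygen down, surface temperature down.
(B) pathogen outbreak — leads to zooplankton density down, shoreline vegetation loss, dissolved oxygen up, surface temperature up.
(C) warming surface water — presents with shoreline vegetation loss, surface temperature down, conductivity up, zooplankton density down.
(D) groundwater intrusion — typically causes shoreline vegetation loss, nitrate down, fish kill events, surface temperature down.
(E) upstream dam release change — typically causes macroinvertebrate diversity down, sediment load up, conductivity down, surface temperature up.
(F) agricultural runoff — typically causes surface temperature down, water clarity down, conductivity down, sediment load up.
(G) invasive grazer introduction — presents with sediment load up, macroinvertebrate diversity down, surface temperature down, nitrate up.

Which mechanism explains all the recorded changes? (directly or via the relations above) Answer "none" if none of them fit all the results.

E

For each candidate, compare predicted effects to what was observed:
(A) sediment plume from construction — shoreline vegetation loss NO; sediment load up NO; surface temperature up NO; conductivity down yes; macroinvertebrate diversity down NO
(B) pathogen outbreak — shoreline vegetation loss yes; sediment load up NO; surface temperature up yes; conductivity down NO; macroinvertebrate diversity down NO
(C) warming surface water — fails on sediment load up, surface temperature up, conductivity down, macroinvertebrate diversity down (predicts surface temperature down, not surface temperature up; predicts conductivity up, not conductivity down)
(D) groundwater intrusion — fails on sediment load up, surface temperature up, conductivity down, macroinvertebrate diversity down (predicts surface temperature down, not surface temperature up)
(E) upstream dam release change — shoreline vegetation loss yes (by surface temperature up → shoreline vegetation loss); sediment load up yes; surface temperature up yes; conductivity down yes; macroinvertebrate diversity down yes
(F) agricultural runoff — fails on shoreline vegetation loss, surface temperature up, macroinvertebrate diversity down (predicts surface temperature down, not surface temperature up)
(G) invasive grazer introduction — fails on shoreline vegetation loss, surface temperature up, conductivity down (predicts surface temperature down, not surface temperature up)
(E) alone accounts for all the evidence.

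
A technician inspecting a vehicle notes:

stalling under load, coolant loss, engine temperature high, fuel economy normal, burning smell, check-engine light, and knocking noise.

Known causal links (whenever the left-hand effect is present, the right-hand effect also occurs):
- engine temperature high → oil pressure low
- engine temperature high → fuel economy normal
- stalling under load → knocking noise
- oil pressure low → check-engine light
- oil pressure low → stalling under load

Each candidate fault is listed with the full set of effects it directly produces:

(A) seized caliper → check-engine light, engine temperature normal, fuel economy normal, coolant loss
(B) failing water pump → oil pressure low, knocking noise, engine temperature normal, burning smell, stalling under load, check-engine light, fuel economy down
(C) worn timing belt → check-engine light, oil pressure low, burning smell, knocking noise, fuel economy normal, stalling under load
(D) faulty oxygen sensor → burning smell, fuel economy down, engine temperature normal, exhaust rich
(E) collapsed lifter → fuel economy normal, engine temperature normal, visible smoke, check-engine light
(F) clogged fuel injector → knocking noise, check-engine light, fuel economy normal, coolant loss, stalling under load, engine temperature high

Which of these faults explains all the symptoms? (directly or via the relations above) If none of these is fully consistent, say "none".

none

For each candidate, compare predicted effects to what was observed:
(A) seized caliper — stalling under load -; coolant loss +; engine temperature high -; fuel economy normal +; burning smell -; check-engine light +; knocking noise -
(B) failing water pump — stalling under load +; coolant loss -; engine temperature high -; fuel economy normal -; burning smell +; check-engine light +; knocking noise +
(C) worn timing belt — stalling under load +; coolant loss -; engine temperature high -; fuel economy normal +; burning smell +; check-engine light +; knocking noise +
(D) faulty oxygen sensor — fails on stalling under load, coolant loss, engine temperature high, fuel economy normal, check-engine light, knocking noise (predicts engine temperature normal, not engine temperature high; predicts fuel economy down, not fuel economy normal)
(E) collapsed lifter — fails on stalling under load, coolant loss, engine temperature high, burning smell, knocking noise (predicts engine temperature normal, not engine temperature high)
(F) clogged fuel injector — does not account for burning smell
Every candidate fails on at least one observation.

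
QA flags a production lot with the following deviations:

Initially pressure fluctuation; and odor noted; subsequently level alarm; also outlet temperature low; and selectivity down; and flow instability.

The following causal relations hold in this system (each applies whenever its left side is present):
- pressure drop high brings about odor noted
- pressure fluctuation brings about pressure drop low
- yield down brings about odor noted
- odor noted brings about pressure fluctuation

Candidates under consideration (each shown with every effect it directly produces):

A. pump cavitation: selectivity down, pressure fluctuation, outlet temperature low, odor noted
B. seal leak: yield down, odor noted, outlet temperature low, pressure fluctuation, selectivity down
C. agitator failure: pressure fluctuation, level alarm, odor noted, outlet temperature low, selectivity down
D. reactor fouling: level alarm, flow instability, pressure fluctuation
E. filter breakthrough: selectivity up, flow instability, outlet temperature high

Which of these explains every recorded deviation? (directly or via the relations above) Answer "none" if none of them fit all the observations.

Per-candidate check:
(A) pump cavitation — pressure fluctuation ✓; odor noted ✓; level alarm ✗; outlet temperature low ✓; selectivity down ✓; flow instability ✗
(B) seal leak — does not account for level alarm, flow instability
(C) agitator failure — does not account for flow instability
(D) reactor fouling — does not account for odor noted, outlet temperature low, selectivity down
(E) filter breakthrough — fails on pressure fluctuation, odor noted, level alarm, outlet temperature low, selectivity down (predicts outlet temperature high, not outlet temperature low; predicts selectivity up, not selectivity down)
No candidate is consistent with all observations.

none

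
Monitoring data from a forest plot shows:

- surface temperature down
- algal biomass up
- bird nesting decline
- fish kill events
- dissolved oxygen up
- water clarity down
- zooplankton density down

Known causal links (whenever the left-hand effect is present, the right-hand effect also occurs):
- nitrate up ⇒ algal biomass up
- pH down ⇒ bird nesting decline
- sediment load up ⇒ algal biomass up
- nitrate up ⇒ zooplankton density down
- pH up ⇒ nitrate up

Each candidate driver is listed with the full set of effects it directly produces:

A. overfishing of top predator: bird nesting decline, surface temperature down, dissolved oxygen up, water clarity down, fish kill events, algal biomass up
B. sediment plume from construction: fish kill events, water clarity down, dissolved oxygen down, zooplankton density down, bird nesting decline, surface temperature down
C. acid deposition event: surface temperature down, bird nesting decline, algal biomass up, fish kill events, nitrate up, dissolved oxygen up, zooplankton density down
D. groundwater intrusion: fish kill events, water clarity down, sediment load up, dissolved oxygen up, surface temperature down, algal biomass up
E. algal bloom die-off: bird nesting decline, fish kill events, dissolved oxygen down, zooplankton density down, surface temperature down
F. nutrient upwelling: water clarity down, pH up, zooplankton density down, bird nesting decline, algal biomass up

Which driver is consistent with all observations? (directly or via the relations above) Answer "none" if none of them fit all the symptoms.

none

For each candidate, compare predicted effects to what was observed:
(A) overfishing of top predator — does not account for zooplankton density down
(B) sediment plume from construction — fails on algal biomass up, dissolved oxygen up (predicts dissolved oxygen down, not dissolved oxygen up)
(C) acid deposition event — does not account for water clarity down
(D) groundwater intrusion — surface temperature down yes; algal biomass up yes; bird nesting decline NO; fish kill events yes; dissolved oxygen up yes; water clarity down yes; zooplankton density down NO
(E) algal bloom die-off — surface temperature down yes; algal biomass up NO; bird nesting decline yes; fish kill events yes; dissolved oxygen up NO; water clarity down NO; zooplankton density down yes
(F) nutrient upwelling — does not account for surface temperature down, fish kill events, dissolved oxygen up
Every candidate fails on at least one observation.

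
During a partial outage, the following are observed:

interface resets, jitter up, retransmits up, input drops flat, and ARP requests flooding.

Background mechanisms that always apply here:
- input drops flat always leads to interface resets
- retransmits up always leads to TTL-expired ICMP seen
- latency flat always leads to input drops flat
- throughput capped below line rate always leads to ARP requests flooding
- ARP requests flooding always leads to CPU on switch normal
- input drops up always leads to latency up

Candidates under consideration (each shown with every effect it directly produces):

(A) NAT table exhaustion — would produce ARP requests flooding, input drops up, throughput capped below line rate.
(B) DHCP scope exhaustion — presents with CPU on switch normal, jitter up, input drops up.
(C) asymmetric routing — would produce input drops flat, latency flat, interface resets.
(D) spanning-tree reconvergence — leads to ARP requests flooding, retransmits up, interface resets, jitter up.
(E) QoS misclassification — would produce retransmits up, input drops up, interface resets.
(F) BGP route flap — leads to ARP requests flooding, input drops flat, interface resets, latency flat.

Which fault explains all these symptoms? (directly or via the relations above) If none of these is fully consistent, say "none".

Per-candidate check:
(A) NAT table exhaustion — interface resets miss; jitter up miss; retransmits up miss; input drops flat miss; ARP requests flooding match
(B) DHCP scope exhaustion — interface resets miss; jitter up match; retransmits up miss; input drops flat miss; ARP requests flooding miss
(C) asymmetric routing — interface resets match; jitter up miss; retransmits up miss; input drops flat match; ARP requests flooding miss
(D) spanning-tree reconvergence — interface resets match; jitter up match; retransmits up match; input drops flat miss; ARP requests flooding match
(E) QoS misclassification — interface resets match; jitter up miss; retransmits up match; input drops flat miss; ARP requests flooding miss
(F) BGP route flap — does not account for jitter up, retransmits up
None of the listed candidates fits everything.

none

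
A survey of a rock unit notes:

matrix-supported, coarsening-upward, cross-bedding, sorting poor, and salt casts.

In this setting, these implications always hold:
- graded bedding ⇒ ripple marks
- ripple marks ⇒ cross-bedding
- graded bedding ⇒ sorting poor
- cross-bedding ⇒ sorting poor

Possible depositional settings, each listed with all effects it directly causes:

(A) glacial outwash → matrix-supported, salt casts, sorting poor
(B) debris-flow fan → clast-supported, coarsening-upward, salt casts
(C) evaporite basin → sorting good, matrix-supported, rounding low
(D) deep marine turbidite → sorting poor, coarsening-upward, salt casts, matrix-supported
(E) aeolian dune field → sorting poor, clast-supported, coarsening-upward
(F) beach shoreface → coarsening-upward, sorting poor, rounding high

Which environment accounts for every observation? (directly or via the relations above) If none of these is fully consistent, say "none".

none

Testing each hypothesis:
(A) glacial outwash — matrix-supported ✓; coarsening-upward ✗; cross-bedding ✗; sorting poor ✓; salt casts ✓
(B) debris-flow fan — matrix-supported ✗; coarsening-upward ✓; cross-bedding ✗; sorting poor ✗; salt casts ✓
(C) evaporite basin — fails on coarsening-upward, cross-bedding, sorting poor, salt casts (predicts sorting good, not sorting poor)
(D) deep marine turbidite — does not account for cross-bedding
(E) aeolian dune field — fails on matrix-supported, cross-bedding, salt casts (predicts clast-supported, not matrix-supported)
(F) beach shoreface — does not account for matrix-supported, cross-bedding, salt casts
Every candidate fails on at least one observation.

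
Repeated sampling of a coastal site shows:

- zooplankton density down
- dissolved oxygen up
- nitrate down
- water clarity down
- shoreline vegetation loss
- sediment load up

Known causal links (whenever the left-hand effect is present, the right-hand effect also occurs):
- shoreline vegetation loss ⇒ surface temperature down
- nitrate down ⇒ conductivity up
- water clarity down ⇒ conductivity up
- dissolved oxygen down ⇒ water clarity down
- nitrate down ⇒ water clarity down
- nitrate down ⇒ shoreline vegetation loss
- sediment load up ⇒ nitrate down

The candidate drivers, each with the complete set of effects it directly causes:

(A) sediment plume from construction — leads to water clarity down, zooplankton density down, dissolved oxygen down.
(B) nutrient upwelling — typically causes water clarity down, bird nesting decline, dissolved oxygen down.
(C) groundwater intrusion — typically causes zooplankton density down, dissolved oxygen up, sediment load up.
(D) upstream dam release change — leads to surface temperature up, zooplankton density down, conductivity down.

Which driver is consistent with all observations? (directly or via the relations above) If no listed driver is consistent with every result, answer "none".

Testing each hypothesis:
(A) sediment plume from construction — fails on dissolved oxygen up, nitrate down, shoreline vegetation loss, sediment load up (predicts dissolved oxygen down, not dissolved oxygen up)
(B) nutrient upwelling — fails on zooplankton density down, dissolved oxygen up, nitrate down, shoreline vegetation loss, sediment load up (predicts dissolved oxygen down, not dissolved oxygen up)
(C) groundwater intrusion — zooplankton density down +; dissolved oxygen up +; nitrate down + (through sediment load up → nitrate down); water clarity down + (through sediment load up → nitrate down → water clarity down); shoreline vegetation loss + (through sediment load up → nitrate down → shoreline vegetation loss); sediment load up +
(D) upstream dam release change — does not account for dissolved oxygen up, nitrate down, water clarity down, shoreline vegetation loss, sediment load up
Only (C) is consistent with every observation.

C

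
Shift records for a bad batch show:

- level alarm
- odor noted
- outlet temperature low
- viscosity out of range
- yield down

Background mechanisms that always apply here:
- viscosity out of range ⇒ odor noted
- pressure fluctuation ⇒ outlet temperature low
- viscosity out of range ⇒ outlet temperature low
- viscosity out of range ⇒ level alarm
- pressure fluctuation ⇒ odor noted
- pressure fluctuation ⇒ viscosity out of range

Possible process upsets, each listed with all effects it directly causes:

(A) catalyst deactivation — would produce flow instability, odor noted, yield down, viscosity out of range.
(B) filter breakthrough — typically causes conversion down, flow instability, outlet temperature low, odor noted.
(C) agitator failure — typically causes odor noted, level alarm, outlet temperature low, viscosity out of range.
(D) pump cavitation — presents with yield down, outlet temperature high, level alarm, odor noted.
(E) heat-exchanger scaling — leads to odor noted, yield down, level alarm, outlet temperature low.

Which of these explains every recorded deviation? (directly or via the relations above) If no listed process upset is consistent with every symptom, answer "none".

A

Testing each hypothesis:
(A) catalyst deactivation — level alarm + (via viscosity out of range → level alarm); odor noted +; outlet temperature low + (via viscosity out of range → outlet temperature low); viscosity out of range +; yield down +
(B) filter breakthrough — level alarm -; odor noted +; outlet temperature low +; viscosity out of range -; yield down -
(C) agitator failure — does not account for yield down
(D) pump cavitation — level alarm +; odor noted +; outlet temperature low -; viscosity out of range -; yield down +
(E) heat-exchanger scaling — level alarm +; odor noted +; outlet temperature low +; viscosity out of range -; yield down +
(A) alone accounts for all the evidence.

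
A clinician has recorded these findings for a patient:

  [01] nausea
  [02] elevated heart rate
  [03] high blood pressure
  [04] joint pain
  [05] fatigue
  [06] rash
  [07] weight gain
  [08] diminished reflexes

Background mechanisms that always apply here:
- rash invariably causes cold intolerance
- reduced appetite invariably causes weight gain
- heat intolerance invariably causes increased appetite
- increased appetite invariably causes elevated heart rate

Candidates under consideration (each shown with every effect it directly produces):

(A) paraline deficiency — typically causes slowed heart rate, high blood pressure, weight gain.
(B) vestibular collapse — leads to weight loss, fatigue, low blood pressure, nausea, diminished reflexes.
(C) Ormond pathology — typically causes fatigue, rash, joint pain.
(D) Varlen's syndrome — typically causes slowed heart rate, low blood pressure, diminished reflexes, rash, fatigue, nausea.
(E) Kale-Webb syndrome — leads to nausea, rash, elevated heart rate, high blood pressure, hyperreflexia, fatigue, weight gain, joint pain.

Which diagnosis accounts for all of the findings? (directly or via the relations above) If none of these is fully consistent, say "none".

none

Checking each candidate against the observations:
(A) paraline deficiency — nausea miss; elevated heart rate miss; high blood pressure match; joint pain miss; fatigue miss; rash miss; weight gain match; diminished reflexes miss
(B) vestibular collapse — nausea match; elevated heart rate miss; high blood pressure miss; joint pain miss; fatigue match; rash miss; weight gain miss; diminished reflexes match
(C) Ormond pathology — does not account for nausea, elevated heart rate, high blood pressure, weight gain, diminished reflexes
(D) Varlen's syndrome — nausea match; elevated heart rate miss; high blood pressure miss; joint pain miss; fatigue match; rash match; weight gain miss; diminished reflexes match
(E) Kale-Webb syndrome — nausea match; elevated heart rate match; high blood pressure match; joint pain match; fatigue match; rash match; weight gain match; diminished reflexes miss
None of the listed candidates fits everything.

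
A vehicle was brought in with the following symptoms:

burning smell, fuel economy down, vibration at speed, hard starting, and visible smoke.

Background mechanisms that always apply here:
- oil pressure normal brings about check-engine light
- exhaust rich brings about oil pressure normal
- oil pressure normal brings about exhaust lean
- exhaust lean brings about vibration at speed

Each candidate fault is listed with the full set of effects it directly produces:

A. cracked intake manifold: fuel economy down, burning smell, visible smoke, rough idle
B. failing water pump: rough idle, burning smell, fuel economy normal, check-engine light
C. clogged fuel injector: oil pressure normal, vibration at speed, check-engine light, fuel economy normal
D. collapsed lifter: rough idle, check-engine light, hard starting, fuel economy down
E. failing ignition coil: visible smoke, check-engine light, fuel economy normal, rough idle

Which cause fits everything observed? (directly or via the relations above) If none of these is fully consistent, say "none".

For each candidate, compare predicted effects to what was observed:
(A) cracked intake manifold — does not account for vibration at speed, hard starting
(B) failing water pump — fails on fuel economy down, vibration at speed, hard starting, visible smoke (predicts fuel economy normal, not fuel economy down)
(C) clogged fuel injector — burning smell -; fuel economy down -; vibration at speed +; hard starting -; visible smoke -
(D) collapsed lifter — does not account for burning smell, vibration at speed, visible smoke
(E) failing ignition coil — fails on burning smell, fuel economy down, vibration at speed, hard starting (predicts fuel economy normal, not fuel economy down)
Every candidate fails on at least one observation.

none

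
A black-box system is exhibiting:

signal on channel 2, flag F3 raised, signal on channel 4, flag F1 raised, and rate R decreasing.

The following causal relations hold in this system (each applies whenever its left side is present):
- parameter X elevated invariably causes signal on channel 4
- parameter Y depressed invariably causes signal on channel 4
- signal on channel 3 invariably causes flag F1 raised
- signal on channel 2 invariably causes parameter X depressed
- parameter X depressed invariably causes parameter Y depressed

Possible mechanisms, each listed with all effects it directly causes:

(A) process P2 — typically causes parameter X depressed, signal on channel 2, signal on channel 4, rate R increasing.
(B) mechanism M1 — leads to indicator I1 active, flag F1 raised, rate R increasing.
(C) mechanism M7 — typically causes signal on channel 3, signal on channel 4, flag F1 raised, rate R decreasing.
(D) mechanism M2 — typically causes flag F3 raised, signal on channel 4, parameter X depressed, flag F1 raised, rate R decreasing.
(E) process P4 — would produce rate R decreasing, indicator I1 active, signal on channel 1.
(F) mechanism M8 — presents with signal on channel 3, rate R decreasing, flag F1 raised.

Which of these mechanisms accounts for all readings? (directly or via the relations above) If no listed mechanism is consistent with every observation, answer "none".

none

Checking each candidate against the observations:
(A) process P2 — signal on channel 2 ✓; flag F3 raised ✗; signal on channel 4 ✓; flag F1 raised ✗; rate R decreasing ✗
(B) mechanism M1 — fails on signal on channel 2, flag F3 raised, signal on channel 4, rate R decreasing (predicts rate R increasing, not rate R decreasing)
(C) mechanism M7 — signal on channel 2 ✗; flag F3 raised ✗; signal on channel 4 ✓; flag F1 raised ✓; rate R decreasing ✓
(D) mechanism M2 — does not account for signal on channel 2
(E) process P4 — signal on channel 2 ✗; flag F3 raised ✗; signal on channel 4 ✗; flag F1 raised ✗; rate R decreasing ✓
(F) mechanism M8 — signal on channel 2 ✗; flag F3 raised ✗; signal on channel 4 ✗; flag F1 raised ✓; rate R decreasing ✓
No candidate is consistent with all observations.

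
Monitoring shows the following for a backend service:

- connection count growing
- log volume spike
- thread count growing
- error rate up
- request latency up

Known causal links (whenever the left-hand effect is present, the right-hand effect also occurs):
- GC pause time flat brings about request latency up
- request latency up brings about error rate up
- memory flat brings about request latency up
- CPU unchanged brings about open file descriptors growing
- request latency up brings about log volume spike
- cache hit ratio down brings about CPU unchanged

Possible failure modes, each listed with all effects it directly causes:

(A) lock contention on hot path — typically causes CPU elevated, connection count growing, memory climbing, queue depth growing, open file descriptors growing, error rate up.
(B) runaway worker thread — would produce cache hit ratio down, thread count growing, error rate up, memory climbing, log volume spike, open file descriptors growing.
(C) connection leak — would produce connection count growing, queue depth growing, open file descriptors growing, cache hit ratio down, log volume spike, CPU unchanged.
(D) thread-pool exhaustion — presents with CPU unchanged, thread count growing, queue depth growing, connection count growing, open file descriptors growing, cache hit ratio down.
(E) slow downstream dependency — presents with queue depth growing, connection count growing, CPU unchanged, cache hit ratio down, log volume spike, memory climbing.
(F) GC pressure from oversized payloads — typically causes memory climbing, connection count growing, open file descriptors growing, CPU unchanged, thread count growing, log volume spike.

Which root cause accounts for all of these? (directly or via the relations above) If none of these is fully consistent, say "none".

none

Per-candidate check:
(A) lock contention on hot path — does not account for log volume spike, thread count growing, request latency up
(B) runaway worker thread — connection count growing NO; log volume spike yes; thread count growing yes; error rate up yes; request latency up NO
(C) connection leak — does not account for thread count growing, error rate up, request latency up
(D) thread-pool exhaustion — connection count growing yes; log volume spike NO; thread count growing yes; error rate up NO; request latency up NO
(E) slow downstream dependency — connection count growing yes; log volume spike yes; thread count growing NO; error rate up NO; request latency up NO
(F) GC pressure from oversized payloads — connection count growing yes; log volume spike yes; thread count growing yes; error rate up NO; request latency up NO
Every candidate fails on at least one observation.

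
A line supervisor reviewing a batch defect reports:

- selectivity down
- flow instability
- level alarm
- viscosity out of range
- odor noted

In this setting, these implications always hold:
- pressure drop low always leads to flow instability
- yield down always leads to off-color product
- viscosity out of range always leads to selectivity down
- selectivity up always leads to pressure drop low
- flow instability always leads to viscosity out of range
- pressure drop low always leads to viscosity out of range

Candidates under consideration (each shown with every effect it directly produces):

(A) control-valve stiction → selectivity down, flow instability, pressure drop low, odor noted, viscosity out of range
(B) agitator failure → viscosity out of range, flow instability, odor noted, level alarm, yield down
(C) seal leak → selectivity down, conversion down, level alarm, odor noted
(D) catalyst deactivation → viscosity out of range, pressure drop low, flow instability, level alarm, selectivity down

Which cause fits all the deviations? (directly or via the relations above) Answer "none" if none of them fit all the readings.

B

Checking each candidate against the observations:
(A) control-valve stiction — selectivity down +; flow instability +; level alarm -; viscosity out of range +; odor noted +
(B) agitator failure — accounts for every observation (selectivity down via viscosity out of range → selectivity down)
(C) seal leak — selectivity down +; flow instability -; level alarm +; viscosity out of range -; odor noted +
(D) catalyst deactivation — selectivity down +; flow instability +; level alarm +; viscosity out of range +; odor noted -
Only (B) is consistent with every observation.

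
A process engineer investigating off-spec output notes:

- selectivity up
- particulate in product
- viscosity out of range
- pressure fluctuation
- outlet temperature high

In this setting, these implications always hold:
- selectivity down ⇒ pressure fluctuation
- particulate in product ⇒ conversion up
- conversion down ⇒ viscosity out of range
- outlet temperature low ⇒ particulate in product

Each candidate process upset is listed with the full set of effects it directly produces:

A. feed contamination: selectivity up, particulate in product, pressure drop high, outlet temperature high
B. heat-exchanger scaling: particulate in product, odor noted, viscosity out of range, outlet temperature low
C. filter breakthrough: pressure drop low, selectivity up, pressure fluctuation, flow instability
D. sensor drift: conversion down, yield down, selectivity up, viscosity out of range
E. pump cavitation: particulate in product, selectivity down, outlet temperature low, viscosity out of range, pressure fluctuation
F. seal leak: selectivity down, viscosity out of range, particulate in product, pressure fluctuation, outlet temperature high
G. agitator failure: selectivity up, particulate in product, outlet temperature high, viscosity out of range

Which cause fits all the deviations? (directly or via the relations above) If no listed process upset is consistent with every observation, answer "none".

none

Per-candidate check:
(A) feed contamination — selectivity up yes; particulate in product yes; viscosity out of range NO; pressure fluctuation NO; outlet temperature high yes
(B) heat-exchanger scaling — fails on selectivity up, pressure fluctuation, outlet temperature high (predicts outlet temperature low, not outlet temperature high)
(C) filter breakthrough — does not account for particulate in product, viscosity out of range, outlet temperature high
(D) sensor drift — does not account for particulate in product, pressure fluctuation, outlet temperature high
(E) pump cavitation — selectivity up NO; particulate in product yes; viscosity out of range yes; pressure fluctuation yes; outlet temperature high NO
(F) seal leak — selectivity up NO; particulate in product yes; viscosity out of range yes; pressure fluctuation yes; outlet temperature high yes
(G) agitator failure — does not account for pressure fluctuation
Every candidate fails on at least one observation.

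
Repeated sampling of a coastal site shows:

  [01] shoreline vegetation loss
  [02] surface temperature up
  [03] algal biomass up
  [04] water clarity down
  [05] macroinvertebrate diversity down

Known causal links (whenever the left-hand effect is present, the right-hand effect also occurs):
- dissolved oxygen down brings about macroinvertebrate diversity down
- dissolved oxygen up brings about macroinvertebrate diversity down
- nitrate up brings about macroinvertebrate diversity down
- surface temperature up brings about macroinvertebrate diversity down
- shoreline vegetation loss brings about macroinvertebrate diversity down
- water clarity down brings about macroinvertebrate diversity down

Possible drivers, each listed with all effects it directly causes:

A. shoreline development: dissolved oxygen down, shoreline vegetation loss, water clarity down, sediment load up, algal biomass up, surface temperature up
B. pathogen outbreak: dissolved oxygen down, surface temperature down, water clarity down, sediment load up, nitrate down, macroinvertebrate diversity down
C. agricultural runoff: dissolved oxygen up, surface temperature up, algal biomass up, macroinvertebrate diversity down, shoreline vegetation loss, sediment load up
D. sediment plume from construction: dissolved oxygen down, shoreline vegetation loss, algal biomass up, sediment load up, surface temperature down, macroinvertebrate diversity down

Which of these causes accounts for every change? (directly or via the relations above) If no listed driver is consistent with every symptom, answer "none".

A

Per-candidate check:
(A) shoreline development — accounts for every observation (macroinvertebrate diversity down by surface temperature up → macroinvertebrate diversity down)
(B) pathogen outbreak — shoreline vegetation loss NO; surface temperature up NO; algal biomass up NO; water clarity down yes; macroinvertebrate diversity down yes
(C) agricultural runoff — shoreline vegetation loss yes; surface temperature up yes; algal biomass up yes; water clarity down NO; macroinvertebrate diversity down yes
(D) sediment plume from construction — shoreline vegetation loss yes; surface temperature up NO; algal biomass up yes; water clarity down NO; macroinvertebrate diversity down yes
(A) is the only candidate with no mismatches.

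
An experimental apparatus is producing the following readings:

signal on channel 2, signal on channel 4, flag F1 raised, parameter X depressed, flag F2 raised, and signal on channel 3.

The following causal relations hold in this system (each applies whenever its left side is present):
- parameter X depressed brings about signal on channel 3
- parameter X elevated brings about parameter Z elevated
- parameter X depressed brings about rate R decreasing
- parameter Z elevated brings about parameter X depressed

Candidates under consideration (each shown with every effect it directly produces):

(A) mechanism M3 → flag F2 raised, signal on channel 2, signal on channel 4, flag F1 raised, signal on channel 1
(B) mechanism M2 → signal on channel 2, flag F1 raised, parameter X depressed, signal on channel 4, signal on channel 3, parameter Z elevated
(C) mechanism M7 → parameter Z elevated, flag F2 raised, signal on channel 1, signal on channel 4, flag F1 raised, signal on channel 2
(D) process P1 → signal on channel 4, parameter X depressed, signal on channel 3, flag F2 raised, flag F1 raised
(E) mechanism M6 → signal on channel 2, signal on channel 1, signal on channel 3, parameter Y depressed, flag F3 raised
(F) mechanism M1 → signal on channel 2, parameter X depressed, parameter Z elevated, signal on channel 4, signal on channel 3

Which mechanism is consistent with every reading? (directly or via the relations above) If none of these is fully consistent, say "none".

Testing each hypothesis:
(A) mechanism M3 — signal on channel 2 +; signal on channel 4 +; flag F1 raised +; parameter X depressed -; flag F2 raised +; signal on channel 3 -
(B) mechanism M2 — does not account for flag F2 raised
(C) mechanism M7 — accounts for every observation (parameter X depressed through parameter Z elevated → parameter X depressed)
(D) process P1 — signal on channel 2 -; signal on channel 4 +; flag F1 raised +; parameter X depressed +; flag F2 raised +; signal on channel 3 +
(E) mechanism M6 — does not account for signal on channel 4, flag F1 raised, parameter X depressed, flag F2 raised
(F) mechanism M1 — signal on channel 2 +; signal on channel 4 +; flag F1 raised -; parameter X depressed +; flag F2 raised -; signal on channel 3 +
Only (C) is consistent with every observation.

C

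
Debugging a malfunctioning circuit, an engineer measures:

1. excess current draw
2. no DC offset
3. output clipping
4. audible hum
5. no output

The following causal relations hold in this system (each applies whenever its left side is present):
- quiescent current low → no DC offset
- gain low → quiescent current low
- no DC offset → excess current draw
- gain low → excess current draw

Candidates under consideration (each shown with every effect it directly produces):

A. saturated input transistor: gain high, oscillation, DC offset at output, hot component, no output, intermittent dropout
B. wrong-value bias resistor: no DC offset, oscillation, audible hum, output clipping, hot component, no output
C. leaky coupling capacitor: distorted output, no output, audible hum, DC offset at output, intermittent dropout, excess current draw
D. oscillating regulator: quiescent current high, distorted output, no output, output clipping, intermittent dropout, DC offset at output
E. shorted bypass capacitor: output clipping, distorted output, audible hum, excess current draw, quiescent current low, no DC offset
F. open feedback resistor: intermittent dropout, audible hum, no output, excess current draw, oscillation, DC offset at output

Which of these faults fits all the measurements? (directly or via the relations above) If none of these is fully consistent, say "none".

Testing each hypothesis:
(A) saturated input transistor — excess current draw ✗; no DC offset ✗; output clipping ✗; audible hum ✗; no output ✓
(B) wrong-value bias resistor — accounts for every observation (excess current draw through no DC offset → excess current draw)
(C) leaky coupling capacitor — excess current draw ✓; no DC offset ✗; output clipping ✗; audible hum ✓; no output ✓
(D) oscillating regulator — excess current draw ✗; no DC offset ✗; output clipping ✓; audible hum ✗; no output ✓
(E) shorted bypass capacitor — does not account for no output
(F) open feedback resistor — excess current draw ✓; no DC offset ✗; output clipping ✗; audible hum ✓; no output ✓
(B) is the only candidate with no mismatches.

B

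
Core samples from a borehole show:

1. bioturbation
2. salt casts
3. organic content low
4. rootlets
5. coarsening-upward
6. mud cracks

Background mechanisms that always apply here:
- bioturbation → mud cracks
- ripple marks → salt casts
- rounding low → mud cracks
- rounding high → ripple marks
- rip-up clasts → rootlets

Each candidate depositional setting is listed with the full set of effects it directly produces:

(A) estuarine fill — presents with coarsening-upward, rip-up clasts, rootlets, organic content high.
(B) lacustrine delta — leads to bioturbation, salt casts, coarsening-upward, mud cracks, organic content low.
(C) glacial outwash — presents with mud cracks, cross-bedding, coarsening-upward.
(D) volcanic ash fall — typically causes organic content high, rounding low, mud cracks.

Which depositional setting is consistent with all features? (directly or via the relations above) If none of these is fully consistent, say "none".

Testing each hypothesis:
(A) estuarine fill — bioturbation miss; salt casts miss; organic content low miss; rootlets match; coarsening-upward match; mud cracks miss
(B) lacustrine delta — bioturbation match; salt casts match; organic content low match; rootlets miss; coarsening-upward match; mud cracks match
(C) glacial outwash — bioturbation miss; salt casts miss; organic content low miss; rootlets miss; coarsening-upward match; mud cracks match
(D) volcanic ash fall — bioturbation miss; salt casts miss; organic content low miss; rootlets miss; coarsening-upward miss; mud cracks match
No candidate is consistent with all observations.

none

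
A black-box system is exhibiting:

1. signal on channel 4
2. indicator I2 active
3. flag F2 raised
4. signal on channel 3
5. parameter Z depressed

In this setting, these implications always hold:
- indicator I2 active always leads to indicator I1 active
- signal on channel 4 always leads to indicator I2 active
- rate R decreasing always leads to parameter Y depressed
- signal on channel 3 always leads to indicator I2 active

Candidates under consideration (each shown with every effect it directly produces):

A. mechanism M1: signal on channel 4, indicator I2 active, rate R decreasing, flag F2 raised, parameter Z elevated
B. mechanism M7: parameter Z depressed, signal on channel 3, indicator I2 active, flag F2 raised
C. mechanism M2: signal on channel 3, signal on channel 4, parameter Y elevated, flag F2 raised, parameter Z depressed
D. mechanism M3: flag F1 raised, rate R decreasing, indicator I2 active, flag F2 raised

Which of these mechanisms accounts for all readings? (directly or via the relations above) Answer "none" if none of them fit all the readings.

C

For each candidate, compare predicted effects to what was observed:
(A) mechanism M1 — signal on channel 4 match; indicator I2 active match; flag F2 raised match; signal on channel 3 miss; parameter Z depressed miss
(B) mechanism M7 — signal on channel 4 miss; indicator I2 active match; flag F2 raised match; signal on channel 3 match; parameter Z depressed match
(C) mechanism M2 — signal on channel 4 match; indicator I2 active match (via signal on channel 4 → indicator I2 active); flag F2 raised match; signal on channel 3 match; parameter Z depressed match
(D) mechanism M3 — does not account for signal on channel 4, signal on channel 3, parameter Z depressed
Only (C) is consistent with every observation.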